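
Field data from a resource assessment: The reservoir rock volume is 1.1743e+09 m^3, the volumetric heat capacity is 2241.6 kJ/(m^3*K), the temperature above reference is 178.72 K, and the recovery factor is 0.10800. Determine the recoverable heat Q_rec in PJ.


Step 1: Q_s = Vr*rhoc*dT/1e12 = 1.1743e+09*2241.6*178.72/1e12 = 470.4466 PJ
Step 2: Q_rec = Q_s * RF = 470.4466 * 0.108 = 50.808 PJ
Q_rec = 50.808 PJ


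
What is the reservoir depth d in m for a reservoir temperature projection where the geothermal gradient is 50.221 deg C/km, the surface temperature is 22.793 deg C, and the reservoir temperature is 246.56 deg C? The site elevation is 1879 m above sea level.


d = (T_res - T_surf) / grad * 1000
d = (246.56 - 22.793) / 50.221 * 1000
d = 4455.6 m


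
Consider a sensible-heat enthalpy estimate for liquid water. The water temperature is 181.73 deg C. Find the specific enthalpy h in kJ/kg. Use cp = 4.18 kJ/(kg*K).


h = cp * T
h = 4.18 * 181.73
h = 759.63 kJ/kg


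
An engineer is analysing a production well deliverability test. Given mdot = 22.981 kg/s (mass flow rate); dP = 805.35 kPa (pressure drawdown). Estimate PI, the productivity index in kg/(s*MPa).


PI = mdot * 1000 / dP
PI = 22.981 * 1000 / 805.35
PI = 28.535 kg/(s*MPa)


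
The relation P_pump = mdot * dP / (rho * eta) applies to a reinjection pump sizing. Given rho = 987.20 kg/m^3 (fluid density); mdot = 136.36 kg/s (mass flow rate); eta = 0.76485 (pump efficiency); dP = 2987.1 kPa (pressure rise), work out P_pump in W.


P_pump = mdot * dP / (rho * eta)
P_pump = 136.36 * 2987.1 / (987.20 * 0.76485)
P_pump = 539.4551 kW
Convert: 539.4551 kW * 1000.0 = 5.3946e+05 W
P_pump = 5.3946e+05 W


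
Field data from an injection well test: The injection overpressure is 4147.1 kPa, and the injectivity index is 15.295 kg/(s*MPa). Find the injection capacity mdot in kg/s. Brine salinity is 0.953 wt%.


mdot = II * dP / 1000
mdot = 15.295 * 4147.1 / 1000
mdot = 63.430 kg/s


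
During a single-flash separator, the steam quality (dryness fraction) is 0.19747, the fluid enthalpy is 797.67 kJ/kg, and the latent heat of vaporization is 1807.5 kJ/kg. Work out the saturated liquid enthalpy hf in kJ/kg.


hf = h - x * hfg
hf = 797.67 - 0.19747 * 1807.5
hf = 440.74 kJ/kg


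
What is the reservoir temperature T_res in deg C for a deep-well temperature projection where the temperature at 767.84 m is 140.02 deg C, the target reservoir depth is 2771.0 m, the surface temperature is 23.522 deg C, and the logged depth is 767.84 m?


Step 1: grad = (T_d1 - T_surf)/d1 * 1000 = (140.02 - 23.522)/767.84 * 1000 = 151.7217 deg C/km
Step 2: T_res = T_surf + grad*d2/1000 = 23.522 + 151.7217*2771.0/1000 = 443.94 deg C
T_res = 443.94 deg C


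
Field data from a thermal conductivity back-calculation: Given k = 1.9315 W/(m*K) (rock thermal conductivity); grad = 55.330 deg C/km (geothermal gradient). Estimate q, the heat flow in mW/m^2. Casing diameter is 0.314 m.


q = k * grad / 1000
q = 1.9315 * 55.330 / 1000
q = 0.1068699 W/m^2
Convert: 0.1068699 W/m^2 * 1000.0 = 106.87 mW/m^2
q = 106.87 mW/m^2


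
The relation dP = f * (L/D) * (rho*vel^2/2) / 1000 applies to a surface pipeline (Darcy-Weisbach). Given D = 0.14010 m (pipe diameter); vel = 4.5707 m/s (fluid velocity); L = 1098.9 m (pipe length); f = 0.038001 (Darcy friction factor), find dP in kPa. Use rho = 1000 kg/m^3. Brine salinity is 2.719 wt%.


dP = f * (L/D) * (rho*vel^2/2) / 1000
dP = 0.038001 * (1098.9/0.14010) * (1000*4.5707^2/2) / 1000
dP = 3113.5 kPa


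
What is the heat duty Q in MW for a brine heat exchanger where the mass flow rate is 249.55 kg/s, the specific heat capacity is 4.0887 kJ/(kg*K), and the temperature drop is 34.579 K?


Q = mdot * cp * dT / 1000
Q = 249.55 * 4.0887 * 34.579 / 1000
Q = 35.282 MW


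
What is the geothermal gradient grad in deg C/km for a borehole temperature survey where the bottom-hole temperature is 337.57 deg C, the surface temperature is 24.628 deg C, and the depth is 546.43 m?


grad = (T_d - T_surf) / d * 1000
grad = (337.57 - 24.628) / 546.43 * 1000
grad = 572.70 deg C/km


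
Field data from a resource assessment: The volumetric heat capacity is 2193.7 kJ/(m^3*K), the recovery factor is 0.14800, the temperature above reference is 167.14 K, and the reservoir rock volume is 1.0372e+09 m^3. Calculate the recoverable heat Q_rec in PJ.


Step 1: Q_s = Vr*rhoc*dT/1e12 = 1.0372e+09*2193.7*167.14/1e12 = 380.2946 PJ
Step 2: Q_rec = Q_s * RF = 380.2946 * 0.148 = 56.284 PJ
Q_rec = 56.284 PJ


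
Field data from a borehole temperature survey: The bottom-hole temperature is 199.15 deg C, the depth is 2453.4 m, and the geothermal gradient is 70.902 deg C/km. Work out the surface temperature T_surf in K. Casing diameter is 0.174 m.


T_surf = T_d - grad * d / 1000
T_surf = 199.15 - 70.902 * 2453.4 / 1000
T_surf = 25.19903 deg C
Convert to K: 25.19903 + 273.15 = 298.35 K
T_surf = 298.35 K


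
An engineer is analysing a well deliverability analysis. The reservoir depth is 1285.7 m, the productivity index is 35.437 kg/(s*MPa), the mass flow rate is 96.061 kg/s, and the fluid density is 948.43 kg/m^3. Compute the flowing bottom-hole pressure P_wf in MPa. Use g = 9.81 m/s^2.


Step 1: P_i = rho*g*h/1e6 = 948.43*9.81*1285.7/1e6 = 11.96228 MPa
Step 2: P_wf = P_i - mdot/PI = 11.96228 - 96.061/35.437 = 9.2515 MPa
P_wf = 9.2515 MPa


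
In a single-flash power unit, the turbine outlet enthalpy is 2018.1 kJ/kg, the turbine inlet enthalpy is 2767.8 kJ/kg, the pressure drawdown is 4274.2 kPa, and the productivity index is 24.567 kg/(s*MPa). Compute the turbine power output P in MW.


Step 1: mdot = PI * dP / 1000 = 24.567 * 4274.2 / 1000 = 105.0043 kg/s
Step 2: P = mdot*(h_in - h_out)/1000 = 105.0043*(2767.8 - 2018.1)/1000 = 78.722 MW
P = 78.722 MW


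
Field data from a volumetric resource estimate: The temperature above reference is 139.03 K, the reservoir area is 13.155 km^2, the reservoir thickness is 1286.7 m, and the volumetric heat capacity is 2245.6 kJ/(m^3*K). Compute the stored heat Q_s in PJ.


Step 1: Vr = A*1e6*hr = 13.155*1e6*1286.7 = 1.692654e+10 m^3
Step 2: Q_s = Vr*rhoc*dT/1e12 = 1.692654e+10*2245.6*139.03/1e12 = 5284.6 PJ
Q_s = 5284.6 PJ


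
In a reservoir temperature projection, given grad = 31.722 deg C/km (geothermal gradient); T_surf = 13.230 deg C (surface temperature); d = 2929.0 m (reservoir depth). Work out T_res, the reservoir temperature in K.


T_res = T_surf + grad * d / 1000
T_res = 13.230 + 31.722 * 2929.0 / 1000
T_res = 106.1437 deg C
Convert to K: 106.1437 + 273.15 = 379.29 K
T_res = 379.29 K


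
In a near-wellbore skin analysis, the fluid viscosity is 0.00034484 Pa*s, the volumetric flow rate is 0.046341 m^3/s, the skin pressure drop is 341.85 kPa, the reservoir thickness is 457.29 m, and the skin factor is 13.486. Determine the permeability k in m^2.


k = S*q*mu / (2*pi*dP_s*1000*hr)
k = 13.486*0.046341*0.00034484 / (2*pi*341.85*1000*457.29)
k = 2.1941e-13 m^2


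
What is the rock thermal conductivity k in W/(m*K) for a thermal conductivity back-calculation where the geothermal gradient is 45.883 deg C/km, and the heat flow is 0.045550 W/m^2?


k = q / (grad / 1000)
k = 0.045550 / (45.883 / 1000)
k = 0.99274 W/(m*K)


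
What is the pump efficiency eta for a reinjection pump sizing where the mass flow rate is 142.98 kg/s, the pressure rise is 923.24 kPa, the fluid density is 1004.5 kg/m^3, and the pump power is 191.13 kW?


eta = mdot * dP / (rho * P_pump)
eta = 142.98 * 923.24 / (1004.5 * 191.13)
eta = 0.68756


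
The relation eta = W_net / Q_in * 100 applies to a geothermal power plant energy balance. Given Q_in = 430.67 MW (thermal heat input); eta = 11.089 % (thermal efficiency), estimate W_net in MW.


W_net = eta / 100 * Q_in
W_net = 11.089 / 100 * 430.67
W_net = 47.757 MW


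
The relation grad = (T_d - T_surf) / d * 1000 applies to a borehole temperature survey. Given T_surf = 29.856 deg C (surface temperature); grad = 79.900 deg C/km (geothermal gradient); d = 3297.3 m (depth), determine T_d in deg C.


T_d = T_surf + grad * d / 1000
T_d = 29.856 + 79.900 * 3297.3 / 1000
T_d = 293.31 deg C


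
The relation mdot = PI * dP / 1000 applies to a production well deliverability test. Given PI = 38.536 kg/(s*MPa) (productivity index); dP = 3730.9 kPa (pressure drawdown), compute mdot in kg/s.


mdot = PI * dP / 1000
mdot = 38.536 * 3730.9 / 1000
mdot = 143.77 kg/s


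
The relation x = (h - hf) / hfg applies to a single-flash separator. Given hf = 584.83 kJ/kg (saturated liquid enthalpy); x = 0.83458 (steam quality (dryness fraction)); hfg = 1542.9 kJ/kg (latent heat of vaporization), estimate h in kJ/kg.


h = hf + x * hfg
h = 584.83 + 0.83458 * 1542.9
h = 1872.5 kJ/kg


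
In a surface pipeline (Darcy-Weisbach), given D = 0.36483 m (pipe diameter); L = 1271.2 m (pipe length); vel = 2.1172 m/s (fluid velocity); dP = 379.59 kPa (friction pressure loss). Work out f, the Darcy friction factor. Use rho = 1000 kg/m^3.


f = dP*1000 / ((L/D)*(rho*vel^2/2))
f = 379.59*1000 / ((1271.2/0.36483)*(1000*2.1172^2/2))
f = 0.048607


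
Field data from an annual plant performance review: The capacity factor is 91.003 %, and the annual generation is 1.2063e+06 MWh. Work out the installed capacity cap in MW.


cap = E_a / (CF/100 * 8760)
cap = 1.2063e+06 / (91.003/100 * 8760)
cap = 151.32 MW


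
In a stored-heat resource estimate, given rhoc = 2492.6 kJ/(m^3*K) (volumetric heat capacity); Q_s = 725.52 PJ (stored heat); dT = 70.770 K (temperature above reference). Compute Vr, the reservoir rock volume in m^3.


Vr = Q_s * 1e12 / (rhoc * dT)
Vr = 725.52 * 1e12 / (2492.6 * 70.770)
Vr = 4.1129e+09 m^3


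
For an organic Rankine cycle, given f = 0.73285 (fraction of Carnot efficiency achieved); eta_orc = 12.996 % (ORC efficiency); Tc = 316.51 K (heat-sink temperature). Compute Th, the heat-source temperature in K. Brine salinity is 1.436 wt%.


Th = Tc / (1 - (eta_orc/100)/f)
Th = 316.51 / (1 - (12.996/100)/0.73285)
Th = 384.74 K


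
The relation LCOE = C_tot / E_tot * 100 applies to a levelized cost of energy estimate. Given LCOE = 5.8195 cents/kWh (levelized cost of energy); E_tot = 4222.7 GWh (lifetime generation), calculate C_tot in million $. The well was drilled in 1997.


C_tot = LCOE / 100 * E_tot
C_tot = 5.8195 / 100 * 4222.7
C_tot = 245.74 million $


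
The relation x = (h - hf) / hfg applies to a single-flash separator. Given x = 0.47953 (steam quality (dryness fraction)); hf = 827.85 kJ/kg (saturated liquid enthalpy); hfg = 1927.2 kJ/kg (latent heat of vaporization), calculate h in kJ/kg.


h = hf + x * hfg
h = 827.85 + 0.47953 * 1927.2
h = 1752.0 kJ/kg


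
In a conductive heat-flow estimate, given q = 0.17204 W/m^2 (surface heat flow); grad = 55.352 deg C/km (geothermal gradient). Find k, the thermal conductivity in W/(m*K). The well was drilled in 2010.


k = q * 1000 / grad
k = 0.17204 * 1000 / 55.352
k = 3.1081 W/(m*K)


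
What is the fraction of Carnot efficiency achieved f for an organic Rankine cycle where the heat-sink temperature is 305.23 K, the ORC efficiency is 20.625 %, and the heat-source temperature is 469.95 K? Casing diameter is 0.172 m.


f = (eta_orc/100) / (1 - Tc/Th)
f = (20.625/100) / (1 - 305.23/469.95)
f = 0.58844


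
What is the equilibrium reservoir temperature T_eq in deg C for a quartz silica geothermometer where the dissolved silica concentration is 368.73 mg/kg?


T_eq = 1309 / (5.19 - log10(SiO2)) - 273.15
T_eq = 1309 / (5.19 - log10(368.73)) - 273.15
T_eq = 225.84 deg C


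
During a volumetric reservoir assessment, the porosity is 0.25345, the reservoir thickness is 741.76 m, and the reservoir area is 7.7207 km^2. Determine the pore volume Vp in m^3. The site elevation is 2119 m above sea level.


Vp = A * 1e6 * hr * phi
Vp = 7.7207 * 1e6 * 741.76 * 0.25345
Vp = 1.4515e+09 m^3


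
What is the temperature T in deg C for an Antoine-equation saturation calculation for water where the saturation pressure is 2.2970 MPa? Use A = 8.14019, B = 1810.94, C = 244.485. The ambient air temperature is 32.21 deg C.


T = B / (A - log10(P_sat * 760 / 0.101325)) - C
T = 1810.94 / (8.14019 - log10(2.2970 * 760 / 0.101325)) - 244.485
T = 219.39 deg C


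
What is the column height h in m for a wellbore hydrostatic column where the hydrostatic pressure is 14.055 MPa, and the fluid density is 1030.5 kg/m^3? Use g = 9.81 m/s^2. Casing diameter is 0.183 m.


h = P * 1e6 / (g * rho)
h = 14.055 * 1e6 / (9.81 * 1030.5)
h = 1390.3 m


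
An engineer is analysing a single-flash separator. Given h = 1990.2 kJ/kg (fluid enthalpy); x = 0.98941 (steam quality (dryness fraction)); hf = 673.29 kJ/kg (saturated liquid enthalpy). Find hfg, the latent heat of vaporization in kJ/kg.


hfg = (h - hf) / x
hfg = (1990.2 - 673.29) / 0.98941
hfg = 1331.0 kJ/kg


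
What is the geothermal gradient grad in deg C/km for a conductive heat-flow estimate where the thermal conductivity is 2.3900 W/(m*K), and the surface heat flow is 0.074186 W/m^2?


grad = q * 1000 / k
grad = 0.074186 * 1000 / 2.3900
grad = 31.040 deg C/km


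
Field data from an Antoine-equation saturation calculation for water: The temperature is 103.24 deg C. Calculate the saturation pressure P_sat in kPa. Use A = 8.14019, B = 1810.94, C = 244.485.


P_sat = 10^(A - B/(C + T)) / 760 * 0.101325
P_sat = 10^(8.14019 - 1810.94/(244.485 + 103.24)) / 760 * 0.101325
P_sat = 0.1140583 MPa
Convert: 0.1140583 MPa * 1000.0 = 114.06 kPa
P_sat = 114.06 kPa


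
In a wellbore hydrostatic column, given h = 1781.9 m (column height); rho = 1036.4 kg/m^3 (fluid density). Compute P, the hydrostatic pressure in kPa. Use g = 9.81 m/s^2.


P = rho * g * h / 1e6
P = 1036.4 * 9.81 * 1781.9 / 1e6
P = 18.11673 MPa
Convert: 18.11673 MPa * 1000.0 = 18117 kPa
P = 18117 kPa


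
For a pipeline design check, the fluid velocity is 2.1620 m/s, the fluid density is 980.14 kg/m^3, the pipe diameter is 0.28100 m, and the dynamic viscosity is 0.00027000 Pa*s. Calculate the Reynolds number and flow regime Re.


Step 1: Re = rho*vel*D/mu = 980.14*2.162*0.281/0.00027 = 2.2054e+06
Step 2: Re = 2.2054e+06 > 4000, so flow is turbulent.
Re = 2.2054e+06 (turbulent)


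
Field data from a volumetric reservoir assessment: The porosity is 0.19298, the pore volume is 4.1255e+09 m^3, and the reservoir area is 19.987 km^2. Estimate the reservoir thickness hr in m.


hr = Vp / (A * 1e6 * phi)
hr = 4.1255e+09 / (19.987 * 1e6 * 0.19298)
hr = 1069.6 m


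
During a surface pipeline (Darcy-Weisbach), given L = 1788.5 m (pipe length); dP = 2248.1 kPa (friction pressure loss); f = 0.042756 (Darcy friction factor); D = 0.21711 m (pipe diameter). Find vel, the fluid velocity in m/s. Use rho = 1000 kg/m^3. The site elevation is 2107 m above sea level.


vel = sqrt(dP*1000*2*D / (f*L*rho))
vel = sqrt(2248.1*1000*2*0.21711 / (0.042756*1788.5*1000))
vel = 3.5729 m/s


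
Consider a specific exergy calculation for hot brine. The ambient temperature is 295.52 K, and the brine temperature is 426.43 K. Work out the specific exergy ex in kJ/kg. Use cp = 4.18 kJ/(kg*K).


ex = cp * ((T_b - T_0) - T_0 * ln(T_b/T_0))
ex = 4.18 * ((426.43 - 295.52) - 295.52 * ln(426.43/295.52))
ex = 94.215 kJ/kg


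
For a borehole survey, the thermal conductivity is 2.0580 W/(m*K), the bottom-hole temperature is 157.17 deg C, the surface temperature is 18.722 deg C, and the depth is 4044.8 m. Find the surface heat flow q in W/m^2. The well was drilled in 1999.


Step 1: grad = (T_d - T_surf)/d * 1000 = (157.17 - 18.722)/4044.8 * 1000 = 34.22864 deg C/km
Step 2: q = k * grad / 1000 = 2.058 * 34.22864 / 1000 = 0.070443 W/m^2
q = 0.070443 W/m^2


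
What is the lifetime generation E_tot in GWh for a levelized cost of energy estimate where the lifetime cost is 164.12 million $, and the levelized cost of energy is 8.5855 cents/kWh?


E_tot = C_tot / LCOE * 100
E_tot = 164.12 / 8.5855 * 100
E_tot = 1911.6 GWh


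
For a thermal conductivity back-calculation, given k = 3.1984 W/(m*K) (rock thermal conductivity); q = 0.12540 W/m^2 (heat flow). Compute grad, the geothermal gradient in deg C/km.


grad = q / k * 1000
grad = 0.12540 / 3.1984 * 1000
grad = 39.207 deg C/km


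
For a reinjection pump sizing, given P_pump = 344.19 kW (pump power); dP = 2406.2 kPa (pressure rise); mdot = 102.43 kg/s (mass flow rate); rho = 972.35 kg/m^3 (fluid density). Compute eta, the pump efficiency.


eta = mdot * dP / (rho * P_pump)
eta = 102.43 * 2406.2 / (972.35 * 344.19)
eta = 0.73644


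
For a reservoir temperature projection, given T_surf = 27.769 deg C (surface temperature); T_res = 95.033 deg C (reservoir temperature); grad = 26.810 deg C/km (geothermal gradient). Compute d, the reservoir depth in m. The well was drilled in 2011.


d = (T_res - T_surf) / grad * 1000
d = (95.033 - 27.769) / 26.810 * 1000
d = 2508.9 m


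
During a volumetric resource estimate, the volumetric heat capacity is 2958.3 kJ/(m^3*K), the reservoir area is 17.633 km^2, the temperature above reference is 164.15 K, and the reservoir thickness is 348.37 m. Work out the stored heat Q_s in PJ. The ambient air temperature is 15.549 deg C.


Step 1: Vr = A*1e6*hr = 17.633*1e6*348.37 = 6.142808e+09 m^3
Step 2: Q_s = Vr*rhoc*dT/1e12 = 6.142808e+09*2958.3*164.15/1e12 = 2983.0 PJ
Q_s = 2983.0 PJ


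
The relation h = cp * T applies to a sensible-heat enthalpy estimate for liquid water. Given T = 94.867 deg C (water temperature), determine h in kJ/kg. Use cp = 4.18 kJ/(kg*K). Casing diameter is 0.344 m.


h = cp * T
h = 4.18 * 94.867
h = 396.54 kJ/kg


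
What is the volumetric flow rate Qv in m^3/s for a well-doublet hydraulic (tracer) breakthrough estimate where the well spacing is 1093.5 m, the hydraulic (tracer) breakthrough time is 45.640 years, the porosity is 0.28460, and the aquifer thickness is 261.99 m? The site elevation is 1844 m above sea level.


Qv = pi*hr*phi*L^2 / (3*t_bt*365.25*86400)
Qv = pi*261.99*0.28460*1093.5^2 / (3*45.640*365.25*86400)
Qv = 0.064824 m^3/s


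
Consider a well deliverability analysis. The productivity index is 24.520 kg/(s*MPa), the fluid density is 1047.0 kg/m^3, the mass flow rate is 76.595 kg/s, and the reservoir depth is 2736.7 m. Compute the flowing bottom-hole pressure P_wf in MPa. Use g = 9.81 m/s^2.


Step 1: P_i = rho*g*h/1e6 = 1047.0*9.81*2736.7/1e6 = 28.10884 MPa
Step 2: P_wf = P_i - mdot/PI = 28.10884 - 76.595/24.52 = 24.985 MPa
P_wf = 24.985 MPa


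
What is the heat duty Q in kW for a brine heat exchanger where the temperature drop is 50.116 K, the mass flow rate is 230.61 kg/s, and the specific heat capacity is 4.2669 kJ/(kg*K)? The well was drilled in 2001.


Q = mdot * cp * dT / 1000
Q = 230.61 * 4.2669 * 50.116 / 1000
Q = 49.31363 MW
Convert: 49.31363 MW * 1000.0 = 49314 kW
Q = 49314 kW


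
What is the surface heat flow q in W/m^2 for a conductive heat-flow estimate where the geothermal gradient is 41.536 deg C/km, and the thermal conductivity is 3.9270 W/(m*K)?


q = k * grad / 1000
q = 3.9270 * 41.536 / 1000
q = 0.16311 W/m^2


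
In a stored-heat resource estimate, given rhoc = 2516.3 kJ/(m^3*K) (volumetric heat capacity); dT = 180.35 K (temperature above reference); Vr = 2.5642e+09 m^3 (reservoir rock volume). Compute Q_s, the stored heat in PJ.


Q_s = Vr * rhoc * dT / 1e12
Q_s = 2.5642e+09 * 2516.3 * 180.35 / 1e12
Q_s = 1163.7 PJ


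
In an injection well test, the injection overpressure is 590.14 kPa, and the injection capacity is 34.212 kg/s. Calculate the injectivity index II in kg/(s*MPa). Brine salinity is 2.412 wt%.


II = mdot * 1000 / dP
II = 34.212 * 1000 / 590.14
II = 57.973 kg/(s*MPa)


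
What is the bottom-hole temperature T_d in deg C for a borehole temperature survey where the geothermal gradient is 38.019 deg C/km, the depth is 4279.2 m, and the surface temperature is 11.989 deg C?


T_d = T_surf + grad * d / 1000
T_d = 11.989 + 38.019 * 4279.2 / 1000
T_d = 174.68 deg C


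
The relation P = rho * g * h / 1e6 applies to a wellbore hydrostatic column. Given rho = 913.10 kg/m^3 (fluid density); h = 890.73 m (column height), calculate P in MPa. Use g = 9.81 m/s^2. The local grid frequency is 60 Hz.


P = rho * g * h / 1e6
P = 913.10 * 9.81 * 890.73 / 1e6
P = 7.9787 MPa


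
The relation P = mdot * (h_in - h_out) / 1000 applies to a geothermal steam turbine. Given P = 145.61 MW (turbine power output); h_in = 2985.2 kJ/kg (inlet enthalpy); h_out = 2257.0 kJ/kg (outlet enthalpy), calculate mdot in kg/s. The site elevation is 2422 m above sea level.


mdot = P * 1000 / (h_in - h_out)
mdot = 145.61 * 1000 / (2985.2 - 2257.0)
mdot = 199.96 kg/s


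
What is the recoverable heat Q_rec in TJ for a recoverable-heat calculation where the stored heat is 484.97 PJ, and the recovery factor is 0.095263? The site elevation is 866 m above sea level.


Q_rec = Q_s * RF
Q_rec = 484.97 * 0.095263
Q_rec = 46.19970 PJ
Convert: 46.19970 PJ * 1000.0 = 46200 TJ
Q_rec = 46200 TJ


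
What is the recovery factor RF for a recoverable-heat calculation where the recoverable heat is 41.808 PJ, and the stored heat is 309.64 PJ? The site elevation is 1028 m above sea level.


RF = Q_rec / Q_s
RF = 41.808 / 309.64
RF = 0.13502


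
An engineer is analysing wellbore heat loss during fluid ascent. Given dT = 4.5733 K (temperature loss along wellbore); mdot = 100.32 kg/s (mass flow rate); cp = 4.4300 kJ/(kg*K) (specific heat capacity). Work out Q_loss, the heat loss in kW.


Q_loss = mdot * cp * dT
Q_loss = 100.32 * 4.4300 * 4.5733
Q_loss = 2032.5 kW


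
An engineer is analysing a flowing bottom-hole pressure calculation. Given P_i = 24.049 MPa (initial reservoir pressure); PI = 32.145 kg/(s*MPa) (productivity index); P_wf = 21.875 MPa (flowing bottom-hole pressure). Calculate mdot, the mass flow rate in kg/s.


mdot = (P_i - P_wf) * PI
mdot = (24.049 - 21.875) * 32.145
mdot = 69.883 kg/s


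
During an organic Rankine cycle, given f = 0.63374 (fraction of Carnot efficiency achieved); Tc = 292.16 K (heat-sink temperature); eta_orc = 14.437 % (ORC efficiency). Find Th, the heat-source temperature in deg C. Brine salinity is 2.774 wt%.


Th = Tc / (1 - (eta_orc/100)/f)
Th = 292.16 / (1 - (14.437/100)/0.63374)
Th = 378.3507 K
Convert to deg C: 378.3507 - 273.15 = 105.20 deg C
Th = 105.20 deg C


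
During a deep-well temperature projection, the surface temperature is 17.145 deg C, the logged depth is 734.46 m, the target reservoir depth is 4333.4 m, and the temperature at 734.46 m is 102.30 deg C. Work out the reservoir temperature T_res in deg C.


Step 1: grad = (T_d1 - T_surf)/d1 * 1000 = (102.3 - 17.145)/734.46 * 1000 = 115.9423 deg C/km
Step 2: T_res = T_surf + grad*d2/1000 = 17.145 + 115.9423*4333.4/1000 = 519.57 deg C
T_res = 519.57 deg C


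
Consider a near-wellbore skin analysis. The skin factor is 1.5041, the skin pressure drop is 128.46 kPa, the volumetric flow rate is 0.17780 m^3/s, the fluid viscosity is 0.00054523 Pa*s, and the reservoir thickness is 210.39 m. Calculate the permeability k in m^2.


k = S*q*mu / (2*pi*dP_s*1000*hr)
k = 1.5041*0.17780*0.00054523 / (2*pi*128.46*1000*210.39)
k = 8.5865e-13 m^2


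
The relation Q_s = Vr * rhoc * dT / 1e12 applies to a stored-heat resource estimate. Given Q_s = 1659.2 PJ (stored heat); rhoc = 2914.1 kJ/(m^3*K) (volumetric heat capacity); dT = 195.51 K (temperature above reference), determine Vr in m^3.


Vr = Q_s * 1e12 / (rhoc * dT)
Vr = 1659.2 * 1e12 / (2914.1 * 195.51)
Vr = 2.9122e+09 m^3


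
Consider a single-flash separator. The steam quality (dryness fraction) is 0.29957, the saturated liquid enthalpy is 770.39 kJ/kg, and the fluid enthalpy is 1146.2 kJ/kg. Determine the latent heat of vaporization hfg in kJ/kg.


hfg = (h - hf) / x
hfg = (1146.2 - 770.39) / 0.29957
hfg = 1254.5 kJ/kg


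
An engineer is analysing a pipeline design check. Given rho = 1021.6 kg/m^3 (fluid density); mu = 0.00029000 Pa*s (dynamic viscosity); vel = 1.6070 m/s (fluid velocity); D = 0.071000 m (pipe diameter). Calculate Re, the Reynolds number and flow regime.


Step 1: Re = rho*vel*D/mu = 1021.6*1.607*0.071/0.00029 = 4.0194e+05
Step 2: Re = 4.0194e+05 > 4000, so flow is turbulent.
Re = 4.0194e+05 (turbulent)


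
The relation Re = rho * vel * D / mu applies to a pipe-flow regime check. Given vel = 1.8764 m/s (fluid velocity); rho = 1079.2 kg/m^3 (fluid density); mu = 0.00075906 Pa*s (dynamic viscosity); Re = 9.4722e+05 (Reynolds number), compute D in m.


D = Re * mu / (rho * vel)
D = 9.4722e+05 * 0.00075906 / (1079.2 * 1.8764)
D = 0.35506 m


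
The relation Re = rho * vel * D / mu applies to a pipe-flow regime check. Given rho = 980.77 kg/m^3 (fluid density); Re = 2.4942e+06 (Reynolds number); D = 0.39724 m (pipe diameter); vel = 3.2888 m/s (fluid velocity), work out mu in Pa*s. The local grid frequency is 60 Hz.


mu = rho * vel * D / Re
mu = 980.77 * 3.2888 * 0.39724 / 2.4942e+06
mu = 0.00051372 Pa*s


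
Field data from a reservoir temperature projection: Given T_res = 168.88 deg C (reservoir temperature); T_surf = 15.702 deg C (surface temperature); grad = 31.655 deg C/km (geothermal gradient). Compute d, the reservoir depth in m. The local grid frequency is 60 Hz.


d = (T_res - T_surf) / grad * 1000
d = (168.88 - 15.702) / 31.655 * 1000
d = 4839.0 m


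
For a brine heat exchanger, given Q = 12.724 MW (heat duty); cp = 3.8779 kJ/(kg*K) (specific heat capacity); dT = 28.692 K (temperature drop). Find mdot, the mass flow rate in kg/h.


mdot = Q * 1000 / (cp * dT)
mdot = 12.724 * 1000 / (3.8779 * 28.692)
mdot = 114.3579 kg/s
Convert: 114.3579 kg/s * 3600.0 = 4.1169e+05 kg/h
mdot = 4.1169e+05 kg/h


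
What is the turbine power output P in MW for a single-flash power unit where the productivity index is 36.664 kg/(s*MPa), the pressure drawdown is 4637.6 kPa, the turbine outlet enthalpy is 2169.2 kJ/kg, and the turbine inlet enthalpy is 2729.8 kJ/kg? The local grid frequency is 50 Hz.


Step 1: mdot = PI * dP / 1000 = 36.664 * 4637.6 / 1000 = 170.0330 kg/s
Step 2: P = mdot*(h_in - h_out)/1000 = 170.0330*(2729.8 - 2169.2)/1000 = 95.320 MW
P = 95.320 MW


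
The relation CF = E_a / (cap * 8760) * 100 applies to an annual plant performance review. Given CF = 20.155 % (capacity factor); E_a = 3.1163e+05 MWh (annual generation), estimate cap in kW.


cap = E_a / (CF/100 * 8760)
cap = 3.1163e+05 / (20.155/100 * 8760)
cap = 176.5031 MW
Convert: 176.5031 MW * 1000.0 = 1.7650e+05 kW
cap = 1.7650e+05 kW


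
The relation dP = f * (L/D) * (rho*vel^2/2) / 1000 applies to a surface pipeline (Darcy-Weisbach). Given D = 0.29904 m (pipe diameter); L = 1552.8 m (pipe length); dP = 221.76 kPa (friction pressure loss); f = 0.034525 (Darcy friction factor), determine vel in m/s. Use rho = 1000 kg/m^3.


vel = sqrt(dP*1000*2*D / (f*L*rho))
vel = sqrt(221.76*1000*2*0.29904 / (0.034525*1552.8*1000))
vel = 1.5729 m/s


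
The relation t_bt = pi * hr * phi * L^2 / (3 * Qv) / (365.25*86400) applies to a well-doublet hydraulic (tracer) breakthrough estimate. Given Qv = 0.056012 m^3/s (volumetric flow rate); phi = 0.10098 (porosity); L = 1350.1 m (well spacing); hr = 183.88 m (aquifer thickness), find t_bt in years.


t_bt = pi * hr * phi * L^2 / (3 * Qv) / (365.25*86400)
t_bt = pi * 183.88 * 0.10098 * 1350.1^2 / (3 * 0.056012) / (365.25*86400)
t_bt = 20.051 years


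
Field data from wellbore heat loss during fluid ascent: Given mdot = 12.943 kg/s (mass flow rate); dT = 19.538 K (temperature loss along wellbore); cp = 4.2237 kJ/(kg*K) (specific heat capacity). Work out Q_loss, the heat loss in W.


Q_loss = mdot * cp * dT
Q_loss = 12.943 * 4.2237 * 19.538
Q_loss = 1068.091 kW
Convert: 1068.091 kW * 1000.0 = 1.0681e+06 W
Q_loss = 1.0681e+06 W


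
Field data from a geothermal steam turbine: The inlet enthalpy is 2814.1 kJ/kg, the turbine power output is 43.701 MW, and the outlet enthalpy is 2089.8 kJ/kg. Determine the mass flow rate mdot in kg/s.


mdot = P * 1000 / (h_in - h_out)
mdot = 43.701 * 1000 / (2814.1 - 2089.8)
mdot = 60.335 kg/s


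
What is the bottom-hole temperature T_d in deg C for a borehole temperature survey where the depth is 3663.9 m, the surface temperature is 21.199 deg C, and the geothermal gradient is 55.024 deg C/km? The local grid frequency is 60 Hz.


T_d = T_surf + grad * d / 1000
T_d = 21.199 + 55.024 * 3663.9 / 1000
T_d = 222.80 deg C


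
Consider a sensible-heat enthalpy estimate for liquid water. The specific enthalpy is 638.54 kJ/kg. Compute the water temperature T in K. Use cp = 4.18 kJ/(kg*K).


T = h / cp
T = 638.54 / 4.18
T = 152.7608 deg C
Convert to K: 152.7608 + 273.15 = 425.91 K
T = 425.91 K


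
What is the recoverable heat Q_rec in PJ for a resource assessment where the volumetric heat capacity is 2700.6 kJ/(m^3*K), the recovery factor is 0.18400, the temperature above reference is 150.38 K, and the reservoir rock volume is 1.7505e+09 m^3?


Step 1: Q_s = Vr*rhoc*dT/1e12 = 1.7505e+09*2700.6*150.38/1e12 = 710.9065 PJ
Step 2: Q_rec = Q_s * RF = 710.9065 * 0.184 = 130.81 PJ
Q_rec = 130.81 PJ


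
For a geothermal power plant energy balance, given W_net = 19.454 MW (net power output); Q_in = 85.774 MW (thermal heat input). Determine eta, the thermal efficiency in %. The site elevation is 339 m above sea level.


eta = W_net / Q_in * 100
eta = 19.454 / 85.774 * 100
eta = 22.681 %


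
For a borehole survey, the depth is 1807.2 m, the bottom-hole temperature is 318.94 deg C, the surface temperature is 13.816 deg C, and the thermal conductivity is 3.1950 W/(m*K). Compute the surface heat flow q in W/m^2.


Step 1: grad = (T_d - T_surf)/d * 1000 = (318.94 - 13.816)/1807.2 * 1000 = 168.8380 deg C/km
Step 2: q = k * grad / 1000 = 3.195 * 168.8380 / 1000 = 0.53944 W/m^2
q = 0.53944 W/m^2


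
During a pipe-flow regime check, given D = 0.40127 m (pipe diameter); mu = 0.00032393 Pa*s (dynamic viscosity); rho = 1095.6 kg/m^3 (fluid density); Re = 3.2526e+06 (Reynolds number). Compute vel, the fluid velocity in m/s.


vel = Re * mu / (rho * D)
vel = 3.2526e+06 * 0.00032393 / (1095.6 * 0.40127)
vel = 2.3966 m/s


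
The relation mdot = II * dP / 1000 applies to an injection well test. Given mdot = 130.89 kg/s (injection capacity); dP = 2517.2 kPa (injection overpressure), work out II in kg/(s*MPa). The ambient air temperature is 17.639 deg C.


II = mdot * 1000 / dP
II = 130.89 * 1000 / 2517.2
II = 51.998 kg/(s*MPa)


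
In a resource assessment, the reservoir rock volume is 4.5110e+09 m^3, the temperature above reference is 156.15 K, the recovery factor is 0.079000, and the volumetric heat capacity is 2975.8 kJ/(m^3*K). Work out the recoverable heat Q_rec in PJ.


Step 1: Q_s = Vr*rhoc*dT/1e12 = 4.5110e+09*2975.8*156.15/1e12 = 2096.132 PJ
Step 2: Q_rec = Q_s * RF = 2096.132 * 0.079 = 165.59 PJ
Q_rec = 165.59 PJ


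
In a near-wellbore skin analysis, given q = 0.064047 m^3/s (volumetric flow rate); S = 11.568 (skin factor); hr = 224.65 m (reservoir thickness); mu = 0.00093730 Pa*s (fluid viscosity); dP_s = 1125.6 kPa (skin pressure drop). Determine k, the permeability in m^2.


k = S*q*mu / (2*pi*dP_s*1000*hr)
k = 11.568*0.064047*0.00093730 / (2*pi*1125.6*1000*224.65)
k = 4.3708e-13 m^2


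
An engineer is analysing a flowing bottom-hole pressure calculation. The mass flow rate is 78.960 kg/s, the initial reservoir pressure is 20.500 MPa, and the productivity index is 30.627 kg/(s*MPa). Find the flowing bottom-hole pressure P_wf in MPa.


P_wf = P_i - mdot / PI
P_wf = 20.500 - 78.960 / 30.627
P_wf = 17.922 MPa


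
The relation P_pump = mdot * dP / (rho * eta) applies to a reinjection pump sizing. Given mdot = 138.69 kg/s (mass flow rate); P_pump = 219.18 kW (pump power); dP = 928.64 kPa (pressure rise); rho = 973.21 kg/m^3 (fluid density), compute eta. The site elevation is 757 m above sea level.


eta = mdot * dP / (rho * P_pump)
eta = 138.69 * 928.64 / (973.21 * 219.18)
eta = 0.60379


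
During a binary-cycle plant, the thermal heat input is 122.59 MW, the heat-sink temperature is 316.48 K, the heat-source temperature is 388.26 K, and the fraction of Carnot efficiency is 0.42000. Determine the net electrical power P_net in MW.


Step 1: eta = (1 - Tc/Th)*f = (1 - 316.48/388.26)*0.42 = 0.07764797
Step 2: P_net = eta * Q_in = 0.07764797 * 122.59 = 9.5189 MW
P_net = 9.5189 MW


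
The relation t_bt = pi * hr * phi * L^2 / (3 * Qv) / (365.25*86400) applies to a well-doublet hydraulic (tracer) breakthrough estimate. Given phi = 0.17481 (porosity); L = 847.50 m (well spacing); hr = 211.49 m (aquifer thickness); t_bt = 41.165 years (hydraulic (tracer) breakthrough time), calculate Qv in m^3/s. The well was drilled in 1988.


Qv = pi*hr*phi*L^2 / (3*t_bt*365.25*86400)
Qv = pi*211.49*0.17481*847.50^2 / (3*41.165*365.25*86400)
Qv = 0.021406 m^3/s


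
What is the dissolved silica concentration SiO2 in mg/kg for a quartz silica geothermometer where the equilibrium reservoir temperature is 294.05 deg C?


SiO2 = 10^(5.19 - 1309/(T_eq + 273.15))
SiO2 = 10^(5.19 - 1309/(294.05 + 273.15))
SiO2 = 762.38 mg/kg


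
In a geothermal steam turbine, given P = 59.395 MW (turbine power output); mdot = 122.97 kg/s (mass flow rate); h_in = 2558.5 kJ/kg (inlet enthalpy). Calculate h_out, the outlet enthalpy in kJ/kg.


h_out = h_in - P * 1000 / mdot
h_out = 2558.5 - 59.395 * 1000 / 122.97
h_out = 2075.5 kJ/kg


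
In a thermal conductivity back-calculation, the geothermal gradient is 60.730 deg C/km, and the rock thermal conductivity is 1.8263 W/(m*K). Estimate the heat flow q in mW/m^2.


q = k * grad / 1000
q = 1.8263 * 60.730 / 1000
q = 0.1109112 W/m^2
Convert: 0.1109112 W/m^2 * 1000.0 = 110.91 mW/m^2
q = 110.91 mW/m^2


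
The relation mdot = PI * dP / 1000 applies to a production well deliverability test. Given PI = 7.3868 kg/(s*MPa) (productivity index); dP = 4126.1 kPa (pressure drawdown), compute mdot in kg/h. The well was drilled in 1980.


mdot = PI * dP / 1000
mdot = 7.3868 * 4126.1 / 1000
mdot = 30.47868 kg/s
Convert: 30.47868 kg/s * 3600.0 = 1.0972e+05 kg/h
mdot = 1.0972e+05 kg/h


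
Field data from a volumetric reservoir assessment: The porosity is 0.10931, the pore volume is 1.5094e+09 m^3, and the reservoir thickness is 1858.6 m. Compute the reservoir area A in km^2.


A = Vp / (1e6 * hr * phi)
A = 1.5094e+09 / (1e6 * 1858.6 * 0.10931)
A = 7.4295 km^2


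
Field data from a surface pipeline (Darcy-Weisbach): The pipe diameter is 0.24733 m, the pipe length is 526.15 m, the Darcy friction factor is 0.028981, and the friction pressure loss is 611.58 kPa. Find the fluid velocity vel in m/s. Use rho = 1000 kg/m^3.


vel = sqrt(dP*1000*2*D / (f*L*rho))
vel = sqrt(611.58*1000*2*0.24733 / (0.028981*526.15*1000))
vel = 4.4542 m/s


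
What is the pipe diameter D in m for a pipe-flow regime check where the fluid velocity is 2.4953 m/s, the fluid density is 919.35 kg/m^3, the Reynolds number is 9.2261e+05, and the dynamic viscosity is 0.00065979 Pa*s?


D = Re * mu / (rho * vel)
D = 9.2261e+05 * 0.00065979 / (919.35 * 2.4953)
D = 0.26535 m


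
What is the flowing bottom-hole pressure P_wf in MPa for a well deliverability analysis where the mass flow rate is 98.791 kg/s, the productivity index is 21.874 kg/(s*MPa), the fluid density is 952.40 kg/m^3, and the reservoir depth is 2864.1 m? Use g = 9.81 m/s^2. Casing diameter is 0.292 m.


Step 1: P_i = rho*g*h/1e6 = 952.4*9.81*2864.1/1e6 = 26.75941 MPa
Step 2: P_wf = P_i - mdot/PI = 26.75941 - 98.791/21.874 = 22.243 MPa
P_wf = 22.243 MPa


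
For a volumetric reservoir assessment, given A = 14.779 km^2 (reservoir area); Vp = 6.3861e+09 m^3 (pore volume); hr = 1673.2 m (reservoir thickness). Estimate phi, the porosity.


phi = Vp / (A * 1e6 * hr)
phi = 6.3861e+09 / (14.779 * 1e6 * 1673.2)
phi = 0.25825


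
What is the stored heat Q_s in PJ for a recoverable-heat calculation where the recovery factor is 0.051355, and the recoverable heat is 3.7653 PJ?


Q_s = Q_rec / RF
Q_s = 3.7653 / 0.051355
Q_s = 73.319 PJ


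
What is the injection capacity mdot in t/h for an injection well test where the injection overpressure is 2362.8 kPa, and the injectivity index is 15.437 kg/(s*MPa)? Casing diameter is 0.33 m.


mdot = II * dP / 1000
mdot = 15.437 * 2362.8 / 1000
mdot = 36.47454 kg/s
Convert: 36.47454 kg/s * 3.6 = 131.31 t/h
mdot = 131.31 t/h


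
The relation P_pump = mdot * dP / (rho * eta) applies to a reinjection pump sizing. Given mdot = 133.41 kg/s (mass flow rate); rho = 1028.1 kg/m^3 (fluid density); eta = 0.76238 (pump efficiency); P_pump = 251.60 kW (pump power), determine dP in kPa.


dP = P_pump * rho * eta / mdot
dP = 251.60 * 1028.1 * 0.76238 / 133.41
dP = 1478.2 kPa


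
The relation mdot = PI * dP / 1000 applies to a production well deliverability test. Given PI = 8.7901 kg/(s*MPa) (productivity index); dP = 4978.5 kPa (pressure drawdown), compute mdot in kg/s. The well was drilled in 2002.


mdot = PI * dP / 1000
mdot = 8.7901 * 4978.5 / 1000
mdot = 43.762 kg/s


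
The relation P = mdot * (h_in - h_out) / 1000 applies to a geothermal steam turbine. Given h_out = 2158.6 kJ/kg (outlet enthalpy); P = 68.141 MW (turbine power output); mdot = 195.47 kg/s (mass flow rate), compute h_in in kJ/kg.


h_in = h_out + P * 1000 / mdot
h_in = 2158.6 + 68.141 * 1000 / 195.47
h_in = 2507.2 kJ/kg


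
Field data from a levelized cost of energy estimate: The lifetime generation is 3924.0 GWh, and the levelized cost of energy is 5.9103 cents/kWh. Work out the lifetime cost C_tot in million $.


C_tot = LCOE / 100 * E_tot
C_tot = 5.9103 / 100 * 3924.0
C_tot = 231.92 million $


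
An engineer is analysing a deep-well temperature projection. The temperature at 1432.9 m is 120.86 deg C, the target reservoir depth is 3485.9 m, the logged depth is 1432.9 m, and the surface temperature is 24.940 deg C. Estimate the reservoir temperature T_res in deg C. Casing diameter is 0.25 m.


Step 1: grad = (T_d1 - T_surf)/d1 * 1000 = (120.86 - 24.94)/1432.9 * 1000 = 66.94117 deg C/km
Step 2: T_res = T_surf + grad*d2/1000 = 24.94 + 66.94117*3485.9/1000 = 258.29 deg C
T_res = 258.29 deg C


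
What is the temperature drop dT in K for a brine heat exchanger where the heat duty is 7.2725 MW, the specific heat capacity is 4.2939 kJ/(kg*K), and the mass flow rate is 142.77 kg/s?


dT = Q * 1000 / (mdot * cp)
dT = 7.2725 * 1000 / (142.77 * 4.2939)
dT = 11.863 K


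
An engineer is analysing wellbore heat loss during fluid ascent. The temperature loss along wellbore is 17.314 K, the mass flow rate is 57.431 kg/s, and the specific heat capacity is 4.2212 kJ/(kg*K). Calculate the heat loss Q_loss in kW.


Q_loss = mdot * cp * dT
Q_loss = 57.431 * 4.2212 * 17.314
Q_loss = 4197.4 kW


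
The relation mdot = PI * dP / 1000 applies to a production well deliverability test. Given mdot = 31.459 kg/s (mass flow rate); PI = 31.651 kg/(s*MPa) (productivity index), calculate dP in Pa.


dP = mdot * 1000 / PI
dP = 31.459 * 1000 / 31.651
dP = 993.9338 kPa
Convert: 993.9338 kPa * 1000.0 = 9.9393e+05 Pa
dP = 9.9393e+05 Pa


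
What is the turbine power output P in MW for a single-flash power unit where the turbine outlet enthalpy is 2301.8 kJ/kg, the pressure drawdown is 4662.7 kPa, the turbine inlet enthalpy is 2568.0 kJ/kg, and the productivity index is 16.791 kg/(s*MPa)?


Step 1: mdot = PI * dP / 1000 = 16.791 * 4662.7 / 1000 = 78.29140 kg/s
Step 2: P = mdot*(h_in - h_out)/1000 = 78.29140*(2568.0 - 2301.8)/1000 = 20.841 MW
P = 20.841 MW


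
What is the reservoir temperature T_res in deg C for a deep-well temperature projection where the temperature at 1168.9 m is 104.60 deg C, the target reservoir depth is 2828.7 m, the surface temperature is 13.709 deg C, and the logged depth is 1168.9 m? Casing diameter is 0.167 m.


Step 1: grad = (T_d1 - T_surf)/d1 * 1000 = (104.6 - 13.709)/1168.9 * 1000 = 77.75772 deg C/km
Step 2: T_res = T_surf + grad*d2/1000 = 13.709 + 77.75772*2828.7/1000 = 233.66 deg C
T_res = 233.66 deg C
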